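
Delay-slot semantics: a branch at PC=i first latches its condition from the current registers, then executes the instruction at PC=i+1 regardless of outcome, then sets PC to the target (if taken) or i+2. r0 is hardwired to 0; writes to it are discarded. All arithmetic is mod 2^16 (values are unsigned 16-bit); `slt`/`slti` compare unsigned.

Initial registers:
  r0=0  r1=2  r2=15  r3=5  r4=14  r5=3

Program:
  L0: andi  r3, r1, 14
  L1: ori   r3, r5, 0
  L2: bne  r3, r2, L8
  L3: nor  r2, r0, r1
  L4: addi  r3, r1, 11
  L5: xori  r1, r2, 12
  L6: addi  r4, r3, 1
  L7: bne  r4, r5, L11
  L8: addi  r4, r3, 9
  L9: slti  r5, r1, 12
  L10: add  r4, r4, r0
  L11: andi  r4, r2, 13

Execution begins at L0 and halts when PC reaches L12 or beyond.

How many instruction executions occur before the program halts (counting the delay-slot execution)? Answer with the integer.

8

[0] andi  r3, r1, 14  →  {r0:0, r1:2, r2:15, r3:2, r4:14, r5:3}
[1] ori   r3, r5, 0  →  {r0:0, r1:2, r2:15, r3:3, r4:14, r5:3}
[2] bne  r3, r2, L8  →  {r0:0, r1:2, r2:15, r3:3, r4:14, r5:3}  ⟨branch taken⟩
[3] nor  r2, r0, r1  →  {r0:0, r1:2, r2:65533, r3:3, r4:14, r5:3}
[8] addi  r4, r3, 9  →  {r0:0, r1:2, r2:65533, r3:3, r4:12, r5:3}
[9] slti  r5, r1, 12  →  {r0:0, r1:2, r2:65533, r3:3, r4:12, r5:1}
[10] add  r4, r4, r0  →  {r0:0, r1:2, r2:65533, r3:3, r4:12, r5:1}
[11] andi  r4, r2, 13  →  {r0:0, r1:2, r2:65533, r3:3, r4:13, r5:1}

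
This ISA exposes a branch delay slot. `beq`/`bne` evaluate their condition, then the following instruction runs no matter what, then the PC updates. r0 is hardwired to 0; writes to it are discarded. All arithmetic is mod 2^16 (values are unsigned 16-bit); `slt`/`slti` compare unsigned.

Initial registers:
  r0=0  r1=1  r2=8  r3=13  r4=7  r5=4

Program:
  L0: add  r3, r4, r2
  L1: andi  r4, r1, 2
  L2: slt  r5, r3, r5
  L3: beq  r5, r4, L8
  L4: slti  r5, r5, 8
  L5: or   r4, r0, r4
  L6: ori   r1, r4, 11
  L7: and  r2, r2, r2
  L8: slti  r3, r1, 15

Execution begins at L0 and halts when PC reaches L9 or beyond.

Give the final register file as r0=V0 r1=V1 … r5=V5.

PC=0  add  r3, r4, r2        | r0=0 r1=1 r2=8 r3=15 r4=7 r5=4
PC=1  andi  r4, r1, 2        | r0=0 r1=1 r2=8 r3=15 r4=0 r5=4
PC=2  slt  r5, r3, r5        | r0=0 r1=1 r2=8 r3=15 r4=0 r5=0
PC=3  beq  r5, r4, L8        | r0=0 r1=1 r2=8 r3=15 r4=0 r5=0  [TAKEN]
PC=4  slti  r5, r5, 8        | r0=0 r1=1 r2=8 r3=15 r4=0 r5=1
PC=8  slti  r3, r1, 15       | r0=0 r1=1 r2=8 r3=1 r4=0 r5=1

r0=0 r1=1 r2=8 r3=1 r4=0 r5=1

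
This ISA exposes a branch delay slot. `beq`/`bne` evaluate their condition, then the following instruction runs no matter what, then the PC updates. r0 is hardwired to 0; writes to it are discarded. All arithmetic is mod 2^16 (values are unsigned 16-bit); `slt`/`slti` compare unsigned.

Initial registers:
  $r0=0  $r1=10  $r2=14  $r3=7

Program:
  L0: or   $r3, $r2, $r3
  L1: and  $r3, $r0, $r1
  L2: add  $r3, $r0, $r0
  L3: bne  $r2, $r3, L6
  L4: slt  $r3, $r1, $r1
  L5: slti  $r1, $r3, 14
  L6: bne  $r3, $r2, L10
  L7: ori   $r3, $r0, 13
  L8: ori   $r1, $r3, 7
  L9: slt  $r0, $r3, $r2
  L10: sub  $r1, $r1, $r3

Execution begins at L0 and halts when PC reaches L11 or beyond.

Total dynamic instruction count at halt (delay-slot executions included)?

8

  step pc=0: or   $r3, $r2, $r3  regs=(0,10,14,15)
  step pc=1: and  $r3, $r0, $r1  regs=(0,10,14,0)
  step pc=2: add  $r3, $r0, $r0  regs=(0,10,14,0)
  step pc=3: bne  $r2, $r3, L6  cond=T  regs=(0,10,14,0)
  step pc=4: slt  $r3, $r1, $r1  regs=(0,10,14,0)
  step pc=6: bne  $r3, $r2, L10  cond=T  regs=(0,10,14,0)
  step pc=7: ori   $r3, $r0, 13  regs=(0,10,14,13)
  step pc=10: sub  $r1, $r1, $r3  regs=(0,65533,14,13)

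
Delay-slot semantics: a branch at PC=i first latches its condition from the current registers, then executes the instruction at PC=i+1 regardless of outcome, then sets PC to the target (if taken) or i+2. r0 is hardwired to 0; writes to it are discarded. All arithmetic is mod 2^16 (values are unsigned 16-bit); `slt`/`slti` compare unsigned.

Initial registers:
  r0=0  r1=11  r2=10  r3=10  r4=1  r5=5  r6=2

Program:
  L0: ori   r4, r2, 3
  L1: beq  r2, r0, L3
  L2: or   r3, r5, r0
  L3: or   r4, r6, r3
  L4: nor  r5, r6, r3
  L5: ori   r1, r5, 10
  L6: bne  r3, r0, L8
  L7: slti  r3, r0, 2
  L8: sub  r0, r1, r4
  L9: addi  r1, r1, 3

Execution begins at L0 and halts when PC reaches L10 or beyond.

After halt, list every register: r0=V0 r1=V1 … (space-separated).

#0 ori   r4, r2, 3 ; 0/11/10/10/11/5/2
#1 beq  r2, r0, L3 ; 0/11/10/10/11/5/2 ; →fallthru
#2 or   r3, r5, r0 ; 0/11/10/5/11/5/2
#3 or   r4, r6, r3 ; 0/11/10/5/7/5/2
#4 nor  r5, r6, r3 ; 0/11/10/5/7/65528/2
#5 ori   r1, r5, 10 ; 0/65530/10/5/7/65528/2
#6 bne  r3, r0, L8 ; 0/65530/10/5/7/65528/2 ; →target
#7 slti  r3, r0, 2 ; 0/65530/10/1/7/65528/2
#8 sub  r0, r1, r4 ; 0/65530/10/1/7/65528/2
#9 addi  r1, r1, 3 ; 0/65533/10/1/7/65528/2

r0=0 r1=65533 r2=10 r3=1 r4=7 r5=65528 r6=2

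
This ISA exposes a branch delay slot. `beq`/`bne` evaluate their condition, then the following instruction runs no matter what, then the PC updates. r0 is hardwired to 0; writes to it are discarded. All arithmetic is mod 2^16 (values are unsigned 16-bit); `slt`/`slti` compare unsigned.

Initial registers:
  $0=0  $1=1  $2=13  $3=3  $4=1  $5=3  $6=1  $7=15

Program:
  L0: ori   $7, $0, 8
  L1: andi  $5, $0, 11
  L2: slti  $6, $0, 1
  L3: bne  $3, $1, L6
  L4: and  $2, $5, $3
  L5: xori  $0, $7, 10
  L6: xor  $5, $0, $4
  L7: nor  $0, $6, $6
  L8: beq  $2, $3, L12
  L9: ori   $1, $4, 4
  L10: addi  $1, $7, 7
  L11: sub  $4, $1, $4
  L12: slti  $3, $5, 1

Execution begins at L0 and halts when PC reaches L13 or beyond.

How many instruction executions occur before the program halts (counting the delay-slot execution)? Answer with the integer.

#0 ori   $7, $0, 8 ; 0/1/13/3/1/3/1/8
#1 andi  $5, $0, 11 ; 0/1/13/3/1/0/1/8
#2 slti  $6, $0, 1 ; 0/1/13/3/1/0/1/8
#3 bne  $3, $1, L6 ; 0/1/13/3/1/0/1/8 ; →target
#4 and  $2, $5, $3 ; 0/1/0/3/1/0/1/8
#6 xor  $5, $0, $4 ; 0/1/0/3/1/1/1/8
#7 nor  $0, $6, $6 ; 0/1/0/3/1/1/1/8
#8 beq  $2, $3, L12 ; 0/1/0/3/1/1/1/8 ; →fallthru
#9 ori   $1, $4, 4 ; 0/5/0/3/1/1/1/8
#10 addi  $1, $7, 7 ; 0/15/0/3/1/1/1/8
#11 sub  $4, $1, $4 ; 0/15/0/3/14/1/1/8
#12 slti  $3, $5, 1 ; 0/15/0/0/14/1/1/8

12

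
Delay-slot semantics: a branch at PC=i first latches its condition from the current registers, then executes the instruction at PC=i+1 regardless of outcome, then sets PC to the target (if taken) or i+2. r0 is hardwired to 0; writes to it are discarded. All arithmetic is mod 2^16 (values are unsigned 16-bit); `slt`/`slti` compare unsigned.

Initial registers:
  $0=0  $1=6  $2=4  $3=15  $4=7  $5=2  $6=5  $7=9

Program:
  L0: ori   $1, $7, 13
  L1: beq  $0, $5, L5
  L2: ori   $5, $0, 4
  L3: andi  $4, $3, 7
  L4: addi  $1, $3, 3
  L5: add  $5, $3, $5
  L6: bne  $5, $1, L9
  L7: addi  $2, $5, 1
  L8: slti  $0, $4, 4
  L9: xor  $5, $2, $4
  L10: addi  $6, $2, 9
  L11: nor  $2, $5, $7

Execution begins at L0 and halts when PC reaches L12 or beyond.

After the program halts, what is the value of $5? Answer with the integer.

19

  step pc=0: ori   $1, $7, 13  regs=(0,13,4,15,7,2,5,9)
  step pc=1: beq  $0, $5, L5  cond=F  regs=(0,13,4,15,7,2,5,9)
  step pc=2: ori   $5, $0, 4  regs=(0,13,4,15,7,4,5,9)
  step pc=3: andi  $4, $3, 7  regs=(0,13,4,15,7,4,5,9)
  step pc=4: addi  $1, $3, 3  regs=(0,18,4,15,7,4,5,9)
  step pc=5: add  $5, $3, $5  regs=(0,18,4,15,7,19,5,9)
  step pc=6: bne  $5, $1, L9  cond=T  regs=(0,18,4,15,7,19,5,9)
  step pc=7: addi  $2, $5, 1  regs=(0,18,20,15,7,19,5,9)
  step pc=9: xor  $5, $2, $4  regs=(0,18,20,15,7,19,5,9)
  step pc=10: addi  $6, $2, 9  regs=(0,18,20,15,7,19,29,9)
  step pc=11: nor  $2, $5, $7  regs=(0,18,65508,15,7,19,29,9)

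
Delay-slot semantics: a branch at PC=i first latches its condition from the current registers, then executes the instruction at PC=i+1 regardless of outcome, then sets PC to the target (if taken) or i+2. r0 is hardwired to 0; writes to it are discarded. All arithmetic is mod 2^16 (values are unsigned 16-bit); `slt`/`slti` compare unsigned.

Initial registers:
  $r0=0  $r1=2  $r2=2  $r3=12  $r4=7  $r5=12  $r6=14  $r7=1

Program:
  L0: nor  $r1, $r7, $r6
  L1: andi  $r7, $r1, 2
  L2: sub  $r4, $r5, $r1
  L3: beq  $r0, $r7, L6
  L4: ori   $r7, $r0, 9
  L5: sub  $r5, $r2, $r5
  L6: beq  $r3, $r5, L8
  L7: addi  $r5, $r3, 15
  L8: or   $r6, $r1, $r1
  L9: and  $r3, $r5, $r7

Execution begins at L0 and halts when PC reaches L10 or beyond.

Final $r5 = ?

  step pc=0: nor  $r1, $r7, $r6  regs=(0,65520,2,12,7,12,14,1)
  step pc=1: andi  $r7, $r1, 2  regs=(0,65520,2,12,7,12,14,0)
  step pc=2: sub  $r4, $r5, $r1  regs=(0,65520,2,12,28,12,14,0)
  step pc=3: beq  $r0, $r7, L6  cond=T  regs=(0,65520,2,12,28,12,14,0)
  step pc=4: ori   $r7, $r0, 9  regs=(0,65520,2,12,28,12,14,9)
  step pc=6: beq  $r3, $r5, L8  cond=T  regs=(0,65520,2,12,28,12,14,9)
  step pc=7: addi  $r5, $r3, 15  regs=(0,65520,2,12,28,27,14,9)
  step pc=8: or   $r6, $r1, $r1  regs=(0,65520,2,12,28,27,65520,9)
  step pc=9: and  $r3, $r5, $r7  regs=(0,65520,2,9,28,27,65520,9)

27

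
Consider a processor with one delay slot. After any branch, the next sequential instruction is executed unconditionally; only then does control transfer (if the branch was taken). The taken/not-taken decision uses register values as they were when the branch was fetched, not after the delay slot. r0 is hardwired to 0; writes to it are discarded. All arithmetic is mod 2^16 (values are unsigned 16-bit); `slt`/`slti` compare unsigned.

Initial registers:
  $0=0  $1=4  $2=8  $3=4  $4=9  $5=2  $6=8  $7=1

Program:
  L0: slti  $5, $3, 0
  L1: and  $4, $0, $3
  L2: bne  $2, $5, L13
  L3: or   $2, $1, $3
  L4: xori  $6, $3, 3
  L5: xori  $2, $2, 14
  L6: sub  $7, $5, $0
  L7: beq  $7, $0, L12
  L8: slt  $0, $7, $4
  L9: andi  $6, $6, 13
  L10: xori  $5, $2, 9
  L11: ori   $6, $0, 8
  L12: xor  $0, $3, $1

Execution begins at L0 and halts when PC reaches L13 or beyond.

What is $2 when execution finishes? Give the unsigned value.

#0 slti  $5, $3, 0 ; 0/4/8/4/9/0/8/1
#1 and  $4, $0, $3 ; 0/4/8/4/0/0/8/1
#2 bne  $2, $5, L13 ; 0/4/8/4/0/0/8/1 ; →target
#3 or   $2, $1, $3 ; 0/4/4/4/0/0/8/1

4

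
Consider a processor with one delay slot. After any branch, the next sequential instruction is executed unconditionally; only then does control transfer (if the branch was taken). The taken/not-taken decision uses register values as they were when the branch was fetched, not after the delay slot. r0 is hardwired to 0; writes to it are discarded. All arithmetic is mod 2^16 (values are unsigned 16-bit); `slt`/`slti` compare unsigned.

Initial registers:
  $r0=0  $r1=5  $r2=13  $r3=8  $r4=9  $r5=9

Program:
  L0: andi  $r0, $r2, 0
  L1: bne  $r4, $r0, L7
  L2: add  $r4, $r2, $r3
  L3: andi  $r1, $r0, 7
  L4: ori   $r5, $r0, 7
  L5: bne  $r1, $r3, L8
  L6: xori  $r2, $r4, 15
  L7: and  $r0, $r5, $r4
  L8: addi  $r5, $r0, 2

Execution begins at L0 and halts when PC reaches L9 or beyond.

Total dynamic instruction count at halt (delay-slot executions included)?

[0] andi  $r0, $r2, 0  →  {$r0:0, $r1:5, $r2:13, $r3:8, $r4:9, $r5:9}
[1] bne  $r4, $r0, L7  →  {$r0:0, $r1:5, $r2:13, $r3:8, $r4:9, $r5:9}  ⟨branch taken⟩
[2] add  $r4, $r2, $r3  →  {$r0:0, $r1:5, $r2:13, $r3:8, $r4:21, $r5:9}
[7] and  $r0, $r5, $r4  →  {$r0:0, $r1:5, $r2:13, $r3:8, $r4:21, $r5:9}
[8] addi  $r5, $r0, 2  →  {$r0:0, $r1:5, $r2:13, $r3:8, $r4:21, $r5:2}

5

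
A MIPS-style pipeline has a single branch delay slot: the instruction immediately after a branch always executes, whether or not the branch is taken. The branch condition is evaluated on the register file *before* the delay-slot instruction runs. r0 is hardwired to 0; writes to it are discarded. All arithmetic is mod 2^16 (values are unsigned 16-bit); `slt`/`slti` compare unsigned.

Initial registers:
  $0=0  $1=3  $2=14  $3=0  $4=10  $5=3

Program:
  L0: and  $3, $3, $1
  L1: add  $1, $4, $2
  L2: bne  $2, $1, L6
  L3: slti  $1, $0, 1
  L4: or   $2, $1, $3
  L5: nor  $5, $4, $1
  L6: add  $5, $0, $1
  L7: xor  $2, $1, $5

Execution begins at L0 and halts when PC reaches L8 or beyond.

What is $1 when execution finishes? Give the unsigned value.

1

#0 and  $3, $3, $1 ; 0/3/14/0/10/3
#1 add  $1, $4, $2 ; 0/24/14/0/10/3
#2 bne  $2, $1, L6 ; 0/24/14/0/10/3 ; →target
#3 slti  $1, $0, 1 ; 0/1/14/0/10/3
#6 add  $5, $0, $1 ; 0/1/14/0/10/1
#7 xor  $2, $1, $5 ; 0/1/0/0/10/1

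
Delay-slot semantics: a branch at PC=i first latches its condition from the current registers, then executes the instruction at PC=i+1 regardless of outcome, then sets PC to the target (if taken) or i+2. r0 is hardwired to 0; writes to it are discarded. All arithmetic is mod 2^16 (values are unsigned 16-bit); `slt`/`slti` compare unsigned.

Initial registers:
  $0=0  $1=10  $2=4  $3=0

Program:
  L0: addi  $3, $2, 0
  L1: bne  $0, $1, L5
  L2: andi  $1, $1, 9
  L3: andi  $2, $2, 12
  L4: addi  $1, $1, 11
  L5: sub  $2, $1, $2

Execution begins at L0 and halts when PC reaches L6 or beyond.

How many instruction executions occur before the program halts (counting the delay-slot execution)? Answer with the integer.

4

PC=0  addi  $3, $2, 0        | $0=0 $1=10 $2=4 $3=4
PC=1  bne  $0, $1, L5        | $0=0 $1=10 $2=4 $3=4  [TAKEN]
PC=2  andi  $1, $1, 9        | $0=0 $1=8 $2=4 $3=4
PC=5  sub  $2, $1, $2        | $0=0 $1=8 $2=4 $3=4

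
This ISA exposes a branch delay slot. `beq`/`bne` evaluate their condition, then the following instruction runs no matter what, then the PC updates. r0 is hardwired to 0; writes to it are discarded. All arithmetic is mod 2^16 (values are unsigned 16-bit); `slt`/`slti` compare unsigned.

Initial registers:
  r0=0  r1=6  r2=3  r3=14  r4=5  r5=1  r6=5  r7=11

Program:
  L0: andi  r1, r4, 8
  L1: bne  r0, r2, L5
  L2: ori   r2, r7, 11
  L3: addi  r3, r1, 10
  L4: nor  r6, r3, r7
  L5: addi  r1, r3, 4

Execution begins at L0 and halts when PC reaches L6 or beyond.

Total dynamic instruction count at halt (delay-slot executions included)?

4

PC=0  andi  r1, r4, 8        | r0=0 r1=0 r2=3 r3=14 r4=5 r5=1 r6=5 r7=11
PC=1  bne  r0, r2, L5        | r0=0 r1=0 r2=3 r3=14 r4=5 r5=1 r6=5 r7=11  [TAKEN]
PC=2  ori   r2, r7, 11       | r0=0 r1=0 r2=11 r3=14 r4=5 r5=1 r6=5 r7=11
PC=5  addi  r1, r3, 4        | r0=0 r1=18 r2=11 r3=14 r4=5 r5=1 r6=5 r7=11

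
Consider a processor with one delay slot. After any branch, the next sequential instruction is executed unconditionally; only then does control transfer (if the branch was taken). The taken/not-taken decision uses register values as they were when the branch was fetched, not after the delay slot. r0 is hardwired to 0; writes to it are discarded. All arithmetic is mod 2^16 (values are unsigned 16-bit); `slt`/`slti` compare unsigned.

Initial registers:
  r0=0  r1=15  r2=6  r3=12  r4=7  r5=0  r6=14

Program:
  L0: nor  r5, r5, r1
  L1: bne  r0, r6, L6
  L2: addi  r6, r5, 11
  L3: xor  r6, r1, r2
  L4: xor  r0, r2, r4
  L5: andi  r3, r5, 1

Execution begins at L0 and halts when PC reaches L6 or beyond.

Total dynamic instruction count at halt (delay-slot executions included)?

[0] nor  r5, r5, r1  →  {r0:0, r1:15, r2:6, r3:12, r4:7, r5:65520, r6:14}
[1] bne  r0, r6, L6  →  {r0:0, r1:15, r2:6, r3:12, r4:7, r5:65520, r6:14}  ⟨branch taken⟩
[2] addi  r6, r5, 11  →  {r0:0, r1:15, r2:6, r3:12, r4:7, r5:65520, r6:65531}

3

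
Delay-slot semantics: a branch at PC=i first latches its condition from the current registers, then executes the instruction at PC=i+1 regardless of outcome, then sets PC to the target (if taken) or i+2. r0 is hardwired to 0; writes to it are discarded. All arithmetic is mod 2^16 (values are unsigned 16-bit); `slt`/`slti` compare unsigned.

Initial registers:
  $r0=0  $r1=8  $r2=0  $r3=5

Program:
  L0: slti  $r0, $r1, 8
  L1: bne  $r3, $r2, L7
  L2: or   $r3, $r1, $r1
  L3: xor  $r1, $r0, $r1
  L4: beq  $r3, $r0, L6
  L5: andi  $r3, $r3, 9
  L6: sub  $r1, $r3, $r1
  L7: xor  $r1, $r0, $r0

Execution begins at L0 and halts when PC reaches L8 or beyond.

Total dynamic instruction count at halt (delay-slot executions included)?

4

PC=0  slti  $r0, $r1, 8      | $r0=0 $r1=8 $r2=0 $r3=5
PC=1  bne  $r3, $r2, L7      | $r0=0 $r1=8 $r2=0 $r3=5  [TAKEN]
PC=2  or   $r3, $r1, $r1     | $r0=0 $r1=8 $r2=0 $r3=8
PC=7  xor  $r1, $r0, $r0     | $r0=0 $r1=0 $r2=0 $r3=8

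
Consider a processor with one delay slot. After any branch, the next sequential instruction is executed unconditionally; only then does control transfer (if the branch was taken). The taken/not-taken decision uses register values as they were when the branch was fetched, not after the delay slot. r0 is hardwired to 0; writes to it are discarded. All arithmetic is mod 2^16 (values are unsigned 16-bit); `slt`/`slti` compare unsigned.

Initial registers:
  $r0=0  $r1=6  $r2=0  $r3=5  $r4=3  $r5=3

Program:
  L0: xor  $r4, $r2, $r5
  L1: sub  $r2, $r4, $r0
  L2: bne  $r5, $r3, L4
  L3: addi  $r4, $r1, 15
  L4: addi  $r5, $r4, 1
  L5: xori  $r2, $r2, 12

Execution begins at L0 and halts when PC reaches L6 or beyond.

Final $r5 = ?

[0] xor  $r4, $r2, $r5  →  {$r0:0, $r1:6, $r2:0, $r3:5, $r4:3, $r5:3}
[1] sub  $r2, $r4, $r0  →  {$r0:0, $r1:6, $r2:3, $r3:5, $r4:3, $r5:3}
[2] bne  $r5, $r3, L4  →  {$r0:0, $r1:6, $r2:3, $r3:5, $r4:3, $r5:3}  ⟨branch taken⟩
[3] addi  $r4, $r1, 15  →  {$r0:0, $r1:6, $r2:3, $r3:5, $r4:21, $r5:3}
[4] addi  $r5, $r4, 1  →  {$r0:0, $r1:6, $r2:3, $r3:5, $r4:21, $r5:22}
[5] xori  $r2, $r2, 12  →  {$r0:0, $r1:6, $r2:15, $r3:5, $r4:21, $r5:22}

22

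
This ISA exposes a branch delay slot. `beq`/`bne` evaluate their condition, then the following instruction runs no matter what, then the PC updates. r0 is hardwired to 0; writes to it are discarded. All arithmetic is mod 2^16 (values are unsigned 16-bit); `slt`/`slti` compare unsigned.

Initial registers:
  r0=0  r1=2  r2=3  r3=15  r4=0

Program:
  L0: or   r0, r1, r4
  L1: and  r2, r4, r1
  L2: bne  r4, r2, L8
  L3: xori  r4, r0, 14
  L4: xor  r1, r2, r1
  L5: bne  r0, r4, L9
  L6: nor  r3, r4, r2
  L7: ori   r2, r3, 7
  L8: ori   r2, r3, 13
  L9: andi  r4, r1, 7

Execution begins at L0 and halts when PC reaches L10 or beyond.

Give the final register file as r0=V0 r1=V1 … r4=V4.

r0=0 r1=2 r2=0 r3=65521 r4=2

[0] or   r0, r1, r4  →  {r0:0, r1:2, r2:3, r3:15, r4:0}
[1] and  r2, r4, r1  →  {r0:0, r1:2, r2:0, r3:15, r4:0}
[2] bne  r4, r2, L8  →  {r0:0, r1:2, r2:0, r3:15, r4:0}  ⟨branch fallthrough⟩
[3] xori  r4, r0, 14  →  {r0:0, r1:2, r2:0, r3:15, r4:14}
[4] xor  r1, r2, r1  →  {r0:0, r1:2, r2:0, r3:15, r4:14}
[5] bne  r0, r4, L9  →  {r0:0, r1:2, r2:0, r3:15, r4:14}  ⟨branch taken⟩
[6] nor  r3, r4, r2  →  {r0:0, r1:2, r2:0, r3:65521, r4:14}
[9] andi  r4, r1, 7  →  {r0:0, r1:2, r2:0, r3:65521, r4:2}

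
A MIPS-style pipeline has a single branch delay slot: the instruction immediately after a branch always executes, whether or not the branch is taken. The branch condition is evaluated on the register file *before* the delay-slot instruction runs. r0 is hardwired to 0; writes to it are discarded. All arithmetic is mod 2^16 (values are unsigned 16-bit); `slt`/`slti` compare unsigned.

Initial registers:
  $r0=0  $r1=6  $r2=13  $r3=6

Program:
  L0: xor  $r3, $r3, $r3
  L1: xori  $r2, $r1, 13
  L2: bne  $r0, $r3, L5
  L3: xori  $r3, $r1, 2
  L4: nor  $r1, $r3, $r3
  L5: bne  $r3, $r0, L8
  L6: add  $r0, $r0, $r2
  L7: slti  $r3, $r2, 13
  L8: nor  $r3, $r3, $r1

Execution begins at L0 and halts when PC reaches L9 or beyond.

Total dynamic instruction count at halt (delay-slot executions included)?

8

[0] xor  $r3, $r3, $r3  →  {$r0:0, $r1:6, $r2:13, $r3:0}
[1] xori  $r2, $r1, 13  →  {$r0:0, $r1:6, $r2:11, $r3:0}
[2] bne  $r0, $r3, L5  →  {$r0:0, $r1:6, $r2:11, $r3:0}  ⟨branch fallthrough⟩
[3] xori  $r3, $r1, 2  →  {$r0:0, $r1:6, $r2:11, $r3:4}
[4] nor  $r1, $r3, $r3  →  {$r0:0, $r1:65531, $r2:11, $r3:4}
[5] bne  $r3, $r0, L8  →  {$r0:0, $r1:65531, $r2:11, $r3:4}  ⟨branch taken⟩
[6] add  $r0, $r0, $r2  →  {$r0:0, $r1:65531, $r2:11, $r3:4}
[8] nor  $r3, $r3, $r1  →  {$r0:0, $r1:65531, $r2:11, $r3:0}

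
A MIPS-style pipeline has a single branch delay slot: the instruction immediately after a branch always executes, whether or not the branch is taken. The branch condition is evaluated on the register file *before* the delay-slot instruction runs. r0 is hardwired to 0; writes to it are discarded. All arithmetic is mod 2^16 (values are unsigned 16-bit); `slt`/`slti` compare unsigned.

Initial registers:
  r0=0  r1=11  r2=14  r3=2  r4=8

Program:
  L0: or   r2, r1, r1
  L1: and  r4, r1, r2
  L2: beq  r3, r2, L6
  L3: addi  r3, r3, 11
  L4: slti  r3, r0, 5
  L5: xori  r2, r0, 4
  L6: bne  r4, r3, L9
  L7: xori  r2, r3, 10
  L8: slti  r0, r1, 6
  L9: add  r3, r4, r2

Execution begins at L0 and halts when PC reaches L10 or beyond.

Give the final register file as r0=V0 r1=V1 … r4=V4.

r0=0 r1=11 r2=11 r3=22 r4=11

  step pc=0: or   r2, r1, r1  regs=(0,11,11,2,8)
  step pc=1: and  r4, r1, r2  regs=(0,11,11,2,11)
  step pc=2: beq  r3, r2, L6  cond=F  regs=(0,11,11,2,11)
  step pc=3: addi  r3, r3, 11  regs=(0,11,11,13,11)
  step pc=4: slti  r3, r0, 5  regs=(0,11,11,1,11)
  step pc=5: xori  r2, r0, 4  regs=(0,11,4,1,11)
  step pc=6: bne  r4, r3, L9  cond=T  regs=(0,11,4,1,11)
  step pc=7: xori  r2, r3, 10  regs=(0,11,11,1,11)
  step pc=9: add  r3, r4, r2  regs=(0,11,11,22,11)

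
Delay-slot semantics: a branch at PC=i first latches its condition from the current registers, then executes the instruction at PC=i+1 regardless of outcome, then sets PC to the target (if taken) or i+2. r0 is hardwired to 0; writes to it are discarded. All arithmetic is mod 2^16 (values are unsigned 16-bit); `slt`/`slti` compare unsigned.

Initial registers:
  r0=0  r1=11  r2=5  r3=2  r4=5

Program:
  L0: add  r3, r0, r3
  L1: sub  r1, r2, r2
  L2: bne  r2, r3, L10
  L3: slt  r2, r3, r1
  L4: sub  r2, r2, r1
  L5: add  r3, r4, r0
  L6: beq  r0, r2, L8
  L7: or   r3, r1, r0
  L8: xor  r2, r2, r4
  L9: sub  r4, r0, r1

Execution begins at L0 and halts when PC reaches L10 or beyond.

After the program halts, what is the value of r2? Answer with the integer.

PC=0  add  r3, r0, r3        | r0=0 r1=11 r2=5 r3=2 r4=5
PC=1  sub  r1, r2, r2        | r0=0 r1=0 r2=5 r3=2 r4=5
PC=2  bne  r2, r3, L10       | r0=0 r1=0 r2=5 r3=2 r4=5  [TAKEN]
PC=3  slt  r2, r3, r1        | r0=0 r1=0 r2=0 r3=2 r4=5

0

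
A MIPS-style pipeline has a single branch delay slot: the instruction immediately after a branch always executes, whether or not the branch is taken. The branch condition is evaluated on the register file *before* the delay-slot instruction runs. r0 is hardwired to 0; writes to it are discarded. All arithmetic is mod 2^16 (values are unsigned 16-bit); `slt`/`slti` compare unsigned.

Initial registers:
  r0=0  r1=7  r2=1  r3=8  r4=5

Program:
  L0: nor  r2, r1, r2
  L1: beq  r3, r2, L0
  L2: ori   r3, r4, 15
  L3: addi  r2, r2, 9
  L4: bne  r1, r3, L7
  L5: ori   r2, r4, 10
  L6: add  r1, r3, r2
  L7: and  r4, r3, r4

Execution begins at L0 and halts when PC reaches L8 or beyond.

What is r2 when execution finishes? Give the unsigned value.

#0 nor  r2, r1, r2 ; 0/7/65528/8/5
#1 beq  r3, r2, L0 ; 0/7/65528/8/5 ; →fallthru
#2 ori   r3, r4, 15 ; 0/7/65528/15/5
#3 addi  r2, r2, 9 ; 0/7/1/15/5
#4 bne  r1, r3, L7 ; 0/7/1/15/5 ; →target
#5 ori   r2, r4, 10 ; 0/7/15/15/5
#7 and  r4, r3, r4 ; 0/7/15/15/5

15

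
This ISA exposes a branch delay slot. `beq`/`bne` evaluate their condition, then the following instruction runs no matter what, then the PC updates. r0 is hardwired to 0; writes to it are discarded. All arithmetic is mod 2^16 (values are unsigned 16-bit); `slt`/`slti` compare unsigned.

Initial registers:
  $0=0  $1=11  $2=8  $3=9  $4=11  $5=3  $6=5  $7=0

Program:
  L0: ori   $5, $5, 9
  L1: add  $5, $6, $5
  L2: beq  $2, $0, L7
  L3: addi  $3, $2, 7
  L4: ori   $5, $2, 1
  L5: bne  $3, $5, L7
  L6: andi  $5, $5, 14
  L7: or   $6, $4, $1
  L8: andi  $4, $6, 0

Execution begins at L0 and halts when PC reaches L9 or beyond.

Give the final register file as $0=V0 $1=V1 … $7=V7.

PC=0  ori   $5, $5, 9        | $0=0 $1=11 $2=8 $3=9 $4=11 $5=11 $6=5 $7=0
PC=1  add  $5, $6, $5        | $0=0 $1=11 $2=8 $3=9 $4=11 $5=16 $6=5 $7=0
PC=2  beq  $2, $0, L7        | $0=0 $1=11 $2=8 $3=9 $4=11 $5=16 $6=5 $7=0  [not taken]
PC=3  addi  $3, $2, 7        | $0=0 $1=11 $2=8 $3=15 $4=11 $5=16 $6=5 $7=0
PC=4  ori   $5, $2, 1        | $0=0 $1=11 $2=8 $3=15 $4=11 $5=9 $6=5 $7=0
PC=5  bne  $3, $5, L7        | $0=0 $1=11 $2=8 $3=15 $4=11 $5=9 $6=5 $7=0  [TAKEN]
PC=6  andi  $5, $5, 14       | $0=0 $1=11 $2=8 $3=15 $4=11 $5=8 $6=5 $7=0
PC=7  or   $6, $4, $1        | $0=0 $1=11 $2=8 $3=15 $4=11 $5=8 $6=11 $7=0
PC=8  andi  $4, $6, 0        | $0=0 $1=11 $2=8 $3=15 $4=0 $5=8 $6=11 $7=0

$0=0 $1=11 $2=8 $3=15 $4=0 $5=8 $6=11 $7=0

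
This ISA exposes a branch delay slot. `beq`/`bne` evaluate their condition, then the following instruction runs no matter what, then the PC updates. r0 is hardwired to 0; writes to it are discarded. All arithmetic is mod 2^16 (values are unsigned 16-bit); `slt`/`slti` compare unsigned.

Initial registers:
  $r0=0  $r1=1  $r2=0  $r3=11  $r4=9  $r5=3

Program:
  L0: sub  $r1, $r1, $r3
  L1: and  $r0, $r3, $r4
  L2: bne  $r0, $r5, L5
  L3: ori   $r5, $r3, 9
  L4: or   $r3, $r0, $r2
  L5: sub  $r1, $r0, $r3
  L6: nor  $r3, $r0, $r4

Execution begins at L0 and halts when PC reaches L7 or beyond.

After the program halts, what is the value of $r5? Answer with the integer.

[0] sub  $r1, $r1, $r3  →  {$r0:0, $r1:65526, $r2:0, $r3:11, $r4:9, $r5:3}
[1] and  $r0, $r3, $r4  →  {$r0:0, $r1:65526, $r2:0, $r3:11, $r4:9, $r5:3}
[2] bne  $r0, $r5, L5  →  {$r0:0, $r1:65526, $r2:0, $r3:11, $r4:9, $r5:3}  ⟨branch taken⟩
[3] ori   $r5, $r3, 9  →  {$r0:0, $r1:65526, $r2:0, $r3:11, $r4:9, $r5:11}
[5] sub  $r1, $r0, $r3  →  {$r0:0, $r1:65525, $r2:0, $r3:11, $r4:9, $r5:11}
[6] nor  $r3, $r0, $r4  →  {$r0:0, $r1:65525, $r2:0, $r3:65526, $r4:9, $r5:11}

11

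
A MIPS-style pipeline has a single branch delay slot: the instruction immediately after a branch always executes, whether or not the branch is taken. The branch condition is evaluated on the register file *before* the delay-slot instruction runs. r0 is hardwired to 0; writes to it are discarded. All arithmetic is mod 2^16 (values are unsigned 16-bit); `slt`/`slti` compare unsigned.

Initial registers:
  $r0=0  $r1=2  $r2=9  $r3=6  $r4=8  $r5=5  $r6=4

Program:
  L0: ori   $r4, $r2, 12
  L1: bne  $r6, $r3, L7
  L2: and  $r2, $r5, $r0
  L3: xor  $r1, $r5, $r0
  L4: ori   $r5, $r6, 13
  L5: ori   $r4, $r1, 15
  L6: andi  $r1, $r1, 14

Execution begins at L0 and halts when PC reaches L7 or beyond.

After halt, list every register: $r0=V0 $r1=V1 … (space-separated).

#0 ori   $r4, $r2, 12 ; 0/2/9/6/13/5/4
#1 bne  $r6, $r3, L7 ; 0/2/9/6/13/5/4 ; →target
#2 and  $r2, $r5, $r0 ; 0/2/0/6/13/5/4

$r0=0 $r1=2 $r2=0 $r3=6 $r4=13 $r5=5 $r6=4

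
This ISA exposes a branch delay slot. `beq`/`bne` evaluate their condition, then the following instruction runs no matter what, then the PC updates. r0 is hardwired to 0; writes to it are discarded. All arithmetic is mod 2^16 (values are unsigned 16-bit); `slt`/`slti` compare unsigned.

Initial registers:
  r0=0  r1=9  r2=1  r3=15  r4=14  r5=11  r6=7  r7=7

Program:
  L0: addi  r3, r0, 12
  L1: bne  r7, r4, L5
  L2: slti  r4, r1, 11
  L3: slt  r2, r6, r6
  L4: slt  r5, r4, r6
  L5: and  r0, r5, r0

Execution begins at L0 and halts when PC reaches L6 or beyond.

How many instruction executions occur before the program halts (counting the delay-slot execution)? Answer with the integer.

[0] addi  r3, r0, 12  →  {r0:0, r1:9, r2:1, r3:12, r4:14, r5:11, r6:7, r7:7}
[1] bne  r7, r4, L5  →  {r0:0, r1:9, r2:1, r3:12, r4:14, r5:11, r6:7, r7:7}  ⟨branch taken⟩
[2] slti  r4, r1, 11  →  {r0:0, r1:9, r2:1, r3:12, r4:1, r5:11, r6:7, r7:7}
[5] and  r0, r5, r0  →  {r0:0, r1:9, r2:1, r3:12, r4:1, r5:11, r6:7, r7:7}

4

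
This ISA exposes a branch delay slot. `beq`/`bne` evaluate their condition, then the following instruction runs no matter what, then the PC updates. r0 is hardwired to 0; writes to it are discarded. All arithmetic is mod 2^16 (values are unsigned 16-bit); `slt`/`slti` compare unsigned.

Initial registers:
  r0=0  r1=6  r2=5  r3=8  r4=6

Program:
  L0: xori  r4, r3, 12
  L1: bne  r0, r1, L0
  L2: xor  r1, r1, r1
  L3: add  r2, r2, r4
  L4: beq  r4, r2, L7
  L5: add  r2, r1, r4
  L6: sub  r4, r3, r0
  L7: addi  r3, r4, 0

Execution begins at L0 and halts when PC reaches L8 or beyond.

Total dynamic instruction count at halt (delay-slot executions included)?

#0 xori  r4, r3, 12 ; 0/6/5/8/4
#1 bne  r0, r1, L0 ; 0/6/5/8/4 ; →target
#2 xor  r1, r1, r1 ; 0/0/5/8/4
#0 xori  r4, r3, 12 ; 0/0/5/8/4
#1 bne  r0, r1, L0 ; 0/0/5/8/4 ; →fallthru
#2 xor  r1, r1, r1 ; 0/0/5/8/4
#3 add  r2, r2, r4 ; 0/0/9/8/4
#4 beq  r4, r2, L7 ; 0/0/9/8/4 ; →fallthru
#5 add  r2, r1, r4 ; 0/0/4/8/4
#6 sub  r4, r3, r0 ; 0/0/4/8/8
#7 addi  r3, r4, 0 ; 0/0/4/8/8

11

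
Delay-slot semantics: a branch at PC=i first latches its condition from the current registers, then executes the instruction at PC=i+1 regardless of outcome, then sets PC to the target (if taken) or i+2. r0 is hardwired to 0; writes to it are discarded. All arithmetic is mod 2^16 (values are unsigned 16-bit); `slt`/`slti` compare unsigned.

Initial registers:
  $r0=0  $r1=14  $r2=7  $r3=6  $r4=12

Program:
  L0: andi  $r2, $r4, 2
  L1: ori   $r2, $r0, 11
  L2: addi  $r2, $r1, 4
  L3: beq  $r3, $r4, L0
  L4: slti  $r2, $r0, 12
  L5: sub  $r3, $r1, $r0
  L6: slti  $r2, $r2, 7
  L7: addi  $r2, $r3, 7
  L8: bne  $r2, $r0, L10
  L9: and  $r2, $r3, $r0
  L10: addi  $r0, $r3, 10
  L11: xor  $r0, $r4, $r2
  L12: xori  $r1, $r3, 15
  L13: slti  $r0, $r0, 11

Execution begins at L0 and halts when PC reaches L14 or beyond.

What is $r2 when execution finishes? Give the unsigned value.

0

[0] andi  $r2, $r4, 2  →  {$r0:0, $r1:14, $r2:0, $r3:6, $r4:12}
[1] ori   $r2, $r0, 11  →  {$r0:0, $r1:14, $r2:11, $r3:6, $r4:12}
[2] addi  $r2, $r1, 4  →  {$r0:0, $r1:14, $r2:18, $r3:6, $r4:12}
[3] beq  $r3, $r4, L0  →  {$r0:0, $r1:14, $r2:18, $r3:6, $r4:12}  ⟨branch fallthrough⟩
[4] slti  $r2, $r0, 12  →  {$r0:0, $r1:14, $r2:1, $r3:6, $r4:12}
[5] sub  $r3, $r1, $r0  →  {$r0:0, $r1:14, $r2:1, $r3:14, $r4:12}
[6] slti  $r2, $r2, 7  →  {$r0:0, $r1:14, $r2:1, $r3:14, $r4:12}
[7] addi  $r2, $r3, 7  →  {$r0:0, $r1:14, $r2:21, $r3:14, $r4:12}
[8] bne  $r2, $r0, L10  →  {$r0:0, $r1:14, $r2:21, $r3:14, $r4:12}  ⟨branch taken⟩
[9] and  $r2, $r3, $r0  →  {$r0:0, $r1:14, $r2:0, $r3:14, $r4:12}
[10] addi  $r0, $r3, 10  →  {$r0:0, $r1:14, $r2:0, $r3:14, $r4:12}
[11] xor  $r0, $r4, $r2  →  {$r0:0, $r1:14, $r2:0, $r3:14, $r4:12}
[12] xori  $r1, $r3, 15  →  {$r0:0, $r1:1, $r2:0, $r3:14, $r4:12}
[13] slti  $r0, $r0, 11  →  {$r0:0, $r1:1, $r2:0, $r3:14, $r4:12}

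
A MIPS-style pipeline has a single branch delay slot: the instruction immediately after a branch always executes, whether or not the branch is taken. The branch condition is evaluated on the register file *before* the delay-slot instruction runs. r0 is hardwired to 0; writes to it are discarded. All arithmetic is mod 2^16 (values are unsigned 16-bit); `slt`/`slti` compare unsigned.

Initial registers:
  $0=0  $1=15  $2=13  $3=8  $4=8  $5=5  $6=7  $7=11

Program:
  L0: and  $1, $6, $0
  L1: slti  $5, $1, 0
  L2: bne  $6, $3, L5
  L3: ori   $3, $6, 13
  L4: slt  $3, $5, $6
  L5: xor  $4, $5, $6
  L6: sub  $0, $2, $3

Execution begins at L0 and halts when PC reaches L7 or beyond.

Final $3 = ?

[0] and  $1, $6, $0  →  {$0:0, $1:0, $2:13, $3:8, $4:8, $5:5, $6:7, $7:11}
[1] slti  $5, $1, 0  →  {$0:0, $1:0, $2:13, $3:8, $4:8, $5:0, $6:7, $7:11}
[2] bne  $6, $3, L5  →  {$0:0, $1:0, $2:13, $3:8, $4:8, $5:0, $6:7, $7:11}  ⟨branch taken⟩
[3] ori   $3, $6, 13  →  {$0:0, $1:0, $2:13, $3:15, $4:8, $5:0, $6:7, $7:11}
[5] xor  $4, $5, $6  →  {$0:0, $1:0, $2:13, $3:15, $4:7, $5:0, $6:7, $7:11}
[6] sub  $0, $2, $3  →  {$0:0, $1:0, $2:13, $3:15, $4:7, $5:0, $6:7, $7:11}

15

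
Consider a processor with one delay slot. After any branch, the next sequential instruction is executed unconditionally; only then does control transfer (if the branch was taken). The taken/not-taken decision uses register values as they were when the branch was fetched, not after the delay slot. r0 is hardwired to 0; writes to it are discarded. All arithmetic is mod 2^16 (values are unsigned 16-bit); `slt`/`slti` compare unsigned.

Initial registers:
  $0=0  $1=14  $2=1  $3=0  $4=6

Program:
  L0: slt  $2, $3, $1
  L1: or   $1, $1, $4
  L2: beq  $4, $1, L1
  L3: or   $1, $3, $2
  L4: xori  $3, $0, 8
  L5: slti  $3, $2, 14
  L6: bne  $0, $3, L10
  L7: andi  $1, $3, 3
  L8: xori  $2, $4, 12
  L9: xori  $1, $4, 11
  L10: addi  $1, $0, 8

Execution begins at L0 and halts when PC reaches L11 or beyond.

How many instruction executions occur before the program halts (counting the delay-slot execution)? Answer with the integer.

9

[0] slt  $2, $3, $1  →  {$0:0, $1:14, $2:1, $3:0, $4:6}
[1] or   $1, $1, $4  →  {$0:0, $1:14, $2:1, $3:0, $4:6}
[2] beq  $4, $1, L1  →  {$0:0, $1:14, $2:1, $3:0, $4:6}  ⟨branch fallthrough⟩
[3] or   $1, $3, $2  →  {$0:0, $1:1, $2:1, $3:0, $4:6}
[4] xori  $3, $0, 8  →  {$0:0, $1:1, $2:1, $3:8, $4:6}
[5] slti  $3, $2, 14  →  {$0:0, $1:1, $2:1, $3:1, $4:6}
[6] bne  $0, $3, L10  →  {$0:0, $1:1, $2:1, $3:1, $4:6}  ⟨branch taken⟩
[7] andi  $1, $3, 3  →  {$0:0, $1:1, $2:1, $3:1, $4:6}
[10] addi  $1, $0, 8  →  {$0:0, $1:8, $2:1, $3:1, $4:6}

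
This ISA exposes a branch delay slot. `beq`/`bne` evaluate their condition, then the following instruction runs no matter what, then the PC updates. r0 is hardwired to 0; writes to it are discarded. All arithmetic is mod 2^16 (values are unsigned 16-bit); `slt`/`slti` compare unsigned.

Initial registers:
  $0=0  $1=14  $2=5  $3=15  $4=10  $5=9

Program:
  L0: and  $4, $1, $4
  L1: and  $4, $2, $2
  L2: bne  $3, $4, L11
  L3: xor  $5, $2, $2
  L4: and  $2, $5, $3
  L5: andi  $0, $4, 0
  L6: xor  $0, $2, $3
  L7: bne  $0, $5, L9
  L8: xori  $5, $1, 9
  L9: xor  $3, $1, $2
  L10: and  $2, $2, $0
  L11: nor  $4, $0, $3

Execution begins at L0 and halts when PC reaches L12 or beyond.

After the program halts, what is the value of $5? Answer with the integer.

0

PC=0  and  $4, $1, $4        | $0=0 $1=14 $2=5 $3=15 $4=10 $5=9
PC=1  and  $4, $2, $2        | $0=0 $1=14 $2=5 $3=15 $4=5 $5=9
PC=2  bne  $3, $4, L11       | $0=0 $1=14 $2=5 $3=15 $4=5 $5=9  [TAKEN]
PC=3  xor  $5, $2, $2        | $0=0 $1=14 $2=5 $3=15 $4=5 $5=0
PC=11 nor  $4, $0, $3        | $0=0 $1=14 $2=5 $3=15 $4=65520 $5=0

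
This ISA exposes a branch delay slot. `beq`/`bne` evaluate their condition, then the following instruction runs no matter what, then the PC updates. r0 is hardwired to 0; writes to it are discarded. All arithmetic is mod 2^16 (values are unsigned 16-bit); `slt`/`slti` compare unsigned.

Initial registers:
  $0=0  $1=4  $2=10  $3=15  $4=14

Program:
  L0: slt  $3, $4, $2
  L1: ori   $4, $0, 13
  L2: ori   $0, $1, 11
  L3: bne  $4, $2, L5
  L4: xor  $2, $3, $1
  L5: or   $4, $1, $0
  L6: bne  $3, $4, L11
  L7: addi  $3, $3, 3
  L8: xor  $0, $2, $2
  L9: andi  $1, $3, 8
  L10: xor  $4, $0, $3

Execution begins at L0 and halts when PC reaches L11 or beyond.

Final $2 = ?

4

[0] slt  $3, $4, $2  →  {$0:0, $1:4, $2:10, $3:0, $4:14}
[1] ori   $4, $0, 13  →  {$0:0, $1:4, $2:10, $3:0, $4:13}
[2] ori   $0, $1, 11  →  {$0:0, $1:4, $2:10, $3:0, $4:13}
[3] bne  $4, $2, L5  →  {$0:0, $1:4, $2:10, $3:0, $4:13}  ⟨branch taken⟩
[4] xor  $2, $3, $1  →  {$0:0, $1:4, $2:4, $3:0, $4:13}
[5] or   $4, $1, $0  →  {$0:0, $1:4, $2:4, $3:0, $4:4}
[6] bne  $3, $4, L11  →  {$0:0, $1:4, $2:4, $3:0, $4:4}  ⟨branch taken⟩
[7] addi  $3, $3, 3  →  {$0:0, $1:4, $2:4, $3:3, $4:4}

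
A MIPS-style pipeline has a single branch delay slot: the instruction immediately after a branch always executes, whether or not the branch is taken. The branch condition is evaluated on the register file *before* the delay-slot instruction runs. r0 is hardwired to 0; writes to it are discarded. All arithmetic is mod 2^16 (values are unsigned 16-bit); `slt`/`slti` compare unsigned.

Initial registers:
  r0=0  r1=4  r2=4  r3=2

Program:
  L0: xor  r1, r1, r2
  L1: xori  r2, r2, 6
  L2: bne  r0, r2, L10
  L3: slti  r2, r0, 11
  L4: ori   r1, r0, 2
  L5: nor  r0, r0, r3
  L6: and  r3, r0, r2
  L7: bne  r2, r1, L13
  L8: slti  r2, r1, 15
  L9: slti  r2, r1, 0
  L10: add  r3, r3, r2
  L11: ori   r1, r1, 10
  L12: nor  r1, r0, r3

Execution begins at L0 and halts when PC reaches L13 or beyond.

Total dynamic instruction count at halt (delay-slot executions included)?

7

PC=0  xor  r1, r1, r2        | r0=0 r1=0 r2=4 r3=2
PC=1  xori  r2, r2, 6        | r0=0 r1=0 r2=2 r3=2
PC=2  bne  r0, r2, L10       | r0=0 r1=0 r2=2 r3=2  [TAKEN]
PC=3  slti  r2, r0, 11       | r0=0 r1=0 r2=1 r3=2
PC=10 add  r3, r3, r2        | r0=0 r1=0 r2=1 r3=3
PC=11 ori   r1, r1, 10       | r0=0 r1=10 r2=1 r3=3
PC=12 nor  r1, r0, r3        | r0=0 r1=65532 r2=1 r3=3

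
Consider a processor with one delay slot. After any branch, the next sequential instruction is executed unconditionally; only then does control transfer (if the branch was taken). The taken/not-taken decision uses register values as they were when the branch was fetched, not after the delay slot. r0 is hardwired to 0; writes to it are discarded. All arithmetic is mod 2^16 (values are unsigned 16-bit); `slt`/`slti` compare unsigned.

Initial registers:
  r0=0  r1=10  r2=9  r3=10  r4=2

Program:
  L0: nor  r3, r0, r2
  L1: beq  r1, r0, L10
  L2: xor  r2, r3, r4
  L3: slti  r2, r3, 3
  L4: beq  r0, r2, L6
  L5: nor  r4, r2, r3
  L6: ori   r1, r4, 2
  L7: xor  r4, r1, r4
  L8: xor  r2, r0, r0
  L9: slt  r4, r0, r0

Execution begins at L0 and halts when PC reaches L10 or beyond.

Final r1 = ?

11

PC=0  nor  r3, r0, r2        | r0=0 r1=10 r2=9 r3=65526 r4=2
PC=1  beq  r1, r0, L10       | r0=0 r1=10 r2=9 r3=65526 r4=2  [not taken]
PC=2  xor  r2, r3, r4        | r0=0 r1=10 r2=65524 r3=65526 r4=2
PC=3  slti  r2, r3, 3        | r0=0 r1=10 r2=0 r3=65526 r4=2
PC=4  beq  r0, r2, L6        | r0=0 r1=10 r2=0 r3=65526 r4=2  [TAKEN]
PC=5  nor  r4, r2, r3        | r0=0 r1=10 r2=0 r3=65526 r4=9
PC=6  ori   r1, r4, 2        | r0=0 r1=11 r2=0 r3=65526 r4=9
PC=7  xor  r4, r1, r4        | r0=0 r1=11 r2=0 r3=65526 r4=2
PC=8  xor  r2, r0, r0        | r0=0 r1=11 r2=0 r3=65526 r4=2
PC=9  slt  r4, r0, r0        | r0=0 r1=11 r2=0 r3=65526 r4=0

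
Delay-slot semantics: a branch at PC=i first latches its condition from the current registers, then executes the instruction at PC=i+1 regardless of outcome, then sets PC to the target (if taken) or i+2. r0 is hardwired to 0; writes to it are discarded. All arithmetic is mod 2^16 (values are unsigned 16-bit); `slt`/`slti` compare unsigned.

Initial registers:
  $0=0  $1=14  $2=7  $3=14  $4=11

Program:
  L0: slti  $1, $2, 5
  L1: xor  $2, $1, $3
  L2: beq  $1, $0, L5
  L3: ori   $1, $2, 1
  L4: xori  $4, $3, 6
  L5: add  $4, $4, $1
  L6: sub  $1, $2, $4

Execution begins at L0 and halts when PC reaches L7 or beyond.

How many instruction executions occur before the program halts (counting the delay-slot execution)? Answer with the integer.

  step pc=0: slti  $1, $2, 5  regs=(0,0,7,14,11)
  step pc=1: xor  $2, $1, $3  regs=(0,0,14,14,11)
  step pc=2: beq  $1, $0, L5  cond=T  regs=(0,0,14,14,11)
  step pc=3: ori   $1, $2, 1  regs=(0,15,14,14,11)
  step pc=5: add  $4, $4, $1  regs=(0,15,14,14,26)
  step pc=6: sub  $1, $2, $4  regs=(0,65524,14,14,26)

6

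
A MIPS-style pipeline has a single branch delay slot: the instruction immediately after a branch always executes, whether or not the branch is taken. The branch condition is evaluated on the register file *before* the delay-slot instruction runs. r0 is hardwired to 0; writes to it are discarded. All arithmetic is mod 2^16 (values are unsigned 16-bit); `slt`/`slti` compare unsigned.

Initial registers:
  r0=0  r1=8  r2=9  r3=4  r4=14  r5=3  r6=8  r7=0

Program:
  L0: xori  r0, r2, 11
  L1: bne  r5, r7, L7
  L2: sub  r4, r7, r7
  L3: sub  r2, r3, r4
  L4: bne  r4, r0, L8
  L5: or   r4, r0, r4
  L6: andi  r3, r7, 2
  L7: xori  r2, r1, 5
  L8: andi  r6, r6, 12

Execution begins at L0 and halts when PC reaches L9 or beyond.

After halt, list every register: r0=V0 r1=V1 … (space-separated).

#0 xori  r0, r2, 11 ; 0/8/9/4/14/3/8/0
#1 bne  r5, r7, L7 ; 0/8/9/4/14/3/8/0 ; →target
#2 sub  r4, r7, r7 ; 0/8/9/4/0/3/8/0
#7 xori  r2, r1, 5 ; 0/8/13/4/0/3/8/0
#8 andi  r6, r6, 12 ; 0/8/13/4/0/3/8/0

r0=0 r1=8 r2=13 r3=4 r4=0 r5=3 r6=8 r7=0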